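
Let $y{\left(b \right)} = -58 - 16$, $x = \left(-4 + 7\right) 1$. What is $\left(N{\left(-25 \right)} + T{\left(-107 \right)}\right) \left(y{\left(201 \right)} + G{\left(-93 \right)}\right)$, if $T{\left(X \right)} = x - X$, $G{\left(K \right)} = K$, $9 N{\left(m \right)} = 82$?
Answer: $- \frac{179024}{9} \approx -19892.0$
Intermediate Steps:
$N{\left(m \right)} = \frac{82}{9}$ ($N{\left(m \right)} = \frac{1}{9} \cdot 82 = \frac{82}{9}$)
$x = 3$ ($x = 3 \cdot 1 = 3$)
$y{\left(b \right)} = -74$ ($y{\left(b \right)} = -58 - 16 = -74$)
$T{\left(X \right)} = 3 - X$
$\left(N{\left(-25 \right)} + T{\left(-107 \right)}\right) \left(y{\left(201 \right)} + G{\left(-93 \right)}\right) = \left(\frac{82}{9} + \left(3 - -107\right)\right) \left(-74 - 93\right) = \left(\frac{82}{9} + \left(3 + 107\right)\right) \left(-167\right) = \left(\frac{82}{9} + 110\right) \left(-167\right) = \frac{1072}{9} \left(-167\right) = - \frac{179024}{9}$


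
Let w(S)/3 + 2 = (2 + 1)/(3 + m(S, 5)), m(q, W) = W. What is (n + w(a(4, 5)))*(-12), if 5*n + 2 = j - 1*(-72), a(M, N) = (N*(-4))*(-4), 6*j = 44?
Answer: -1271/10 ≈ -127.10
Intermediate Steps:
j = 22/3 (j = (⅙)*44 = 22/3 ≈ 7.3333)
a(M, N) = 16*N (a(M, N) = -4*N*(-4) = 16*N)
w(S) = -39/8 (w(S) = -6 + 3*((2 + 1)/(3 + 5)) = -6 + 3*(3/8) = -6 + 9/8 = -39/8)
n = 232/15 (n = -⅖ + (22/3 - 1*(-72))/5 = -⅖ + (22/3 + 72)/5 = -⅖ + (⅕)*(238/3) = -⅖ + 238/15 = 232/15 ≈ 15.467)
(n + w(a(4, 5)))*(-12) = (232/15 - 39/8)*(-12) = (1271/120)*(-12) = -1271/10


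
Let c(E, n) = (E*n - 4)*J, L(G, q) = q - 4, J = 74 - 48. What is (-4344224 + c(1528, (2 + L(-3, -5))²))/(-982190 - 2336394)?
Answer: 299707/414823 ≈ 0.72249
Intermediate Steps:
J = 26
L(G, q) = -4 + q
c(E, n) = -104 + 26*E*n (c(E, n) = (E*n - 4)*26 = (-4 + E*n)*26 = -104 + 26*E*n)
(-4344224 + c(1528, (2 + L(-3, -5))²))/(-982190 - 2336394) = (-4344224 + (-104 + 26*1528*(2 + (-4 - 5))²))/(-982190 - 2336394) = (-4344224 + (-104 + 26*1528*(2 - 9)²))/(-3318584) = (-4344224 + (-104 + 26*1528*(-7)²))*(-1/3318584) = (-4344224 + (-104 + 26*1528*49))*(-1/3318584) = (-4344224 + (-104 + 1946672))*(-1/3318584) = (-4344224 + 1946568)*(-1/3318584) = -2397656*(-1/3318584) = 299707/414823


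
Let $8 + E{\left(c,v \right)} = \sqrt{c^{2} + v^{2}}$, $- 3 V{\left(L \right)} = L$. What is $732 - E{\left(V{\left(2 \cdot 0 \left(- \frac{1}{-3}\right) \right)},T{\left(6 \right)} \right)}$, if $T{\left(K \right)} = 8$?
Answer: $732$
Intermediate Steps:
$V{\left(L \right)} = - \frac{L}{3}$
$E{\left(c,v \right)} = -8 + \sqrt{c^{2} + v^{2}}$
$732 - E{\left(V{\left(2 \cdot 0 \left(- \frac{1}{-3}\right) \right)},T{\left(6 \right)} \right)} = 732 - \left(-8 + \sqrt{\left(- \frac{2 \cdot 0 \left(- \frac{1}{-3}\right)}{3}\right)^{2} + 8^{2}}\right) = 732 - \left(-8 + \sqrt{\left(- \frac{0 \left(\left(-1\right) \left(- \frac{1}{3}\right)\right)}{3}\right)^{2} + 64}\right) = 732 - \left(-8 + \sqrt{\left(- \frac{0 \cdot \frac{1}{3}}{3}\right)^{2} + 64}\right) = 732 - \left(-8 + \sqrt{\left(\left(- \frac{1}{3}\right) 0\right)^{2} + 64}\right) = 732 - \left(-8 + \sqrt{0^{2} + 64}\right) = 732 - \left(-8 + \sqrt{0 + 64}\right) = 732 - \left(-8 + \sqrt{64}\right) = 732 - \left(-8 + 8\right) = 732 - 0 = 732 + 0 = 732$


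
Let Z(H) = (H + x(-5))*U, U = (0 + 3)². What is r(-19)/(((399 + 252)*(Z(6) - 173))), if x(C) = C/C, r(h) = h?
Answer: 19/71610 ≈ 0.00026533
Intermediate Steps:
U = 9 (U = 3² = 9)
x(C) = 1
Z(H) = 9 + 9*H (Z(H) = (H + 1)*9 = (1 + H)*9 = 9 + 9*H)
r(-19)/(((399 + 252)*(Z(6) - 173))) = -19*1/((399 + 252)*((9 + 9*6) - 173)) = -19*1/(651*((9 + 54) - 173)) = -19*1/(651*(63 - 173)) = -19/(651*(-110)) = -19/(-71610) = -19*(-1/71610) = 19/71610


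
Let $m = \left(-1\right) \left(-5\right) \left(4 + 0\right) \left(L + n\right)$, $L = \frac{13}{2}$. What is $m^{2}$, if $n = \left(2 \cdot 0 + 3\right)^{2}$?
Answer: $96100$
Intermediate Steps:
$L = \frac{13}{2}$ ($L = 13 \cdot \frac{1}{2} = \frac{13}{2} \approx 6.5$)
$n = 9$ ($n = \left(0 + 3\right)^{2} = 3^{2} = 9$)
$m = 310$ ($m = \left(-1\right) \left(-5\right) \left(4 + 0\right) \left(\frac{13}{2} + 9\right) = 5 \cdot 4 \cdot \frac{31}{2} = 20 \cdot \frac{31}{2} = 310$)
$m^{2} = 310^{2} = 96100$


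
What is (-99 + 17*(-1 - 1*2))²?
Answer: 22500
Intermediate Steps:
(-99 + 17*(-1 - 1*2))² = (-99 + 17*(-1 - 2))² = (-99 + 17*(-3))² = (-99 - 51)² = (-150)² = 22500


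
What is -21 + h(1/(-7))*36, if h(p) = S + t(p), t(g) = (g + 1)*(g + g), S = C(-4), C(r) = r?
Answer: -8517/49 ≈ -173.82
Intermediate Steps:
S = -4
t(g) = 2*g*(1 + g) (t(g) = (1 + g)*(2*g) = 2*g*(1 + g))
h(p) = -4 + 2*p*(1 + p)
-21 + h(1/(-7))*36 = -21 + (-4 + 2*(1 + 1/(-7))/(-7))*36 = -21 + (-4 + 2*(-1/7)*(1 - 1/7))*36 = -21 + (-4 + 2*(-1/7)*(6/7))*36 = -21 + (-4 - 12/49)*36 = -21 - 208/49*36 = -21 - 7488/49 = -8517/49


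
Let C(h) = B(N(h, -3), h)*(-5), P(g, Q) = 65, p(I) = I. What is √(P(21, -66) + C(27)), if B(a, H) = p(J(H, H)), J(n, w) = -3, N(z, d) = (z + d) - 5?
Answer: 4*√5 ≈ 8.9443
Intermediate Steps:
N(z, d) = -5 + d + z (N(z, d) = (d + z) - 5 = -5 + d + z)
B(a, H) = -3
C(h) = 15 (C(h) = -3*(-5) = 15)
√(P(21, -66) + C(27)) = √(65 + 15) = √80 = 4*√5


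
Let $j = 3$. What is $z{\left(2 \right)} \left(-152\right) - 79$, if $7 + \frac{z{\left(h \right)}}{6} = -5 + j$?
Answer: $8129$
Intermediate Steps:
$z{\left(h \right)} = -54$ ($z{\left(h \right)} = -42 + 6 \left(-5 + 3\right) = -42 + 6 \left(-2\right) = -42 - 12 = -54$)
$z{\left(2 \right)} \left(-152\right) - 79 = \left(-54\right) \left(-152\right) - 79 = 8208 - 79 = 8129$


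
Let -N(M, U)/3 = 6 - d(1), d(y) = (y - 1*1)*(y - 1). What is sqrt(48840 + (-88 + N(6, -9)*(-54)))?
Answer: 2*sqrt(12431) ≈ 222.99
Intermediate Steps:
d(y) = (-1 + y)**2 (d(y) = (y - 1)*(-1 + y) = (-1 + y)*(-1 + y) = (-1 + y)**2)
N(M, U) = -18 (N(M, U) = -3*(6 - (-1 + 1)**2) = -3*(6 - 1*0**2) = -3*(6 - 1*0) = -3*(6 + 0) = -3*6 = -18)
sqrt(48840 + (-88 + N(6, -9)*(-54))) = sqrt(48840 + (-88 - 18*(-54))) = sqrt(48840 + (-88 + 972)) = sqrt(48840 + 884) = sqrt(49724) = 2*sqrt(12431)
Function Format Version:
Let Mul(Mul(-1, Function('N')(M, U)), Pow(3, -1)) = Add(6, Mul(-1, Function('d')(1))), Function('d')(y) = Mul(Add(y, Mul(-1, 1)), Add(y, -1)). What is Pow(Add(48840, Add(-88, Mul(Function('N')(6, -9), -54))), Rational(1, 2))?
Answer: Mul(2, Pow(12431, Rational(1, 2))) ≈ 222.99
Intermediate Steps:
Function('d')(y) = Pow(Add(-1, y), 2) (Function('d')(y) = Mul(Add(y, -1), Add(-1, y)) = Mul(Add(-1, y), Add(-1, y)) = Pow(Add(-1, y), 2))
Function('N')(M, U) = -18 (Function('N')(M, U) = Mul(-3, Add(6, Mul(-1, Pow(Add(-1, 1), 2)))) = Mul(-3, Add(6, Mul(-1, Pow(0, 2)))) = Mul(-3, Add(6, Mul(-1, 0))) = Mul(-3, Add(6, 0)) = Mul(-3, 6) = -18)
Pow(Add(48840, Add(-88, Mul(Function('N')(6, -9), -54))), Rational(1, 2)) = Pow(Add(48840, Add(-88, Mul(-18, -54))), Rational(1, 2)) = Pow(Add(48840, Add(-88, 972)), Rational(1, 2)) = Pow(Add(48840, 884), Rational(1, 2)) = Pow(49724, Rational(1, 2)) = Mul(2, Pow(12431, Rational(1, 2)))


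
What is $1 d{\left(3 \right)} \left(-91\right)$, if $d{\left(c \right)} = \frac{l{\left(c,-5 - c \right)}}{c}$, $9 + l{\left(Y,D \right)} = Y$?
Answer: $182$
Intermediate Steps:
$l{\left(Y,D \right)} = -9 + Y$
$d{\left(c \right)} = \frac{-9 + c}{c}$
$1 d{\left(3 \right)} \left(-91\right) = 1 \frac{-9 + 3}{3} \left(-91\right) = 1 \cdot \frac{1}{3} \left(-6\right) \left(-91\right) = 1 \left(-2\right) \left(-91\right) = \left(-2\right) \left(-91\right) = 182$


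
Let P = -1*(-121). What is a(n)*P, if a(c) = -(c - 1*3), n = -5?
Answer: 968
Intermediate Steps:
P = 121
a(c) = 3 - c (a(c) = -(c - 3) = -(-3 + c) = 3 - c)
a(n)*P = (3 - 1*(-5))*121 = (3 + 5)*121 = 8*121 = 968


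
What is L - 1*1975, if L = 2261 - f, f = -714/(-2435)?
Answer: 695696/2435 ≈ 285.71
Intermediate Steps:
f = 714/2435 (f = -714*(-1/2435) = 714/2435 ≈ 0.29322)
L = 5504821/2435 (L = 2261 - 1*714/2435 = 2261 - 714/2435 = 5504821/2435 ≈ 2260.7)
L - 1*1975 = 5504821/2435 - 1*1975 = 5504821/2435 - 1975 = 695696/2435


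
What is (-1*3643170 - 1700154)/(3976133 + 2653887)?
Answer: -1335831/1657505 ≈ -0.80593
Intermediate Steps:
(-1*3643170 - 1700154)/(3976133 + 2653887) = (-3643170 - 1700154)/6630020 = -5343324*1/6630020 = -1335831/1657505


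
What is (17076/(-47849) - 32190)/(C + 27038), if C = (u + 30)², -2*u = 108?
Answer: -770138193/660651143 ≈ -1.1657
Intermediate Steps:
u = -54 (u = -½*108 = -54)
C = 576 (C = (-54 + 30)² = (-24)² = 576)
(17076/(-47849) - 32190)/(C + 27038) = (17076/(-47849) - 32190)/(576 + 27038) = (17076*(-1/47849) - 32190)/27614 = (-17076/47849 - 32190)*(1/27614) = -1540276386/47849*1/27614 = -770138193/660651143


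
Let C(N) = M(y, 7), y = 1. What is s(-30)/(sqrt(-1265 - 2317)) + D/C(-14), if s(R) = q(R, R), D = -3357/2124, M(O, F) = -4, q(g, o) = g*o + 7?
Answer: 373/944 - 907*I*sqrt(398)/1194 ≈ 0.39513 - 15.155*I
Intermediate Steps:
q(g, o) = 7 + g*o
C(N) = -4
D = -373/236 (D = -3357*1/2124 = -373/236 ≈ -1.5805)
s(R) = 7 + R**2 (s(R) = 7 + R*R = 7 + R**2)
s(-30)/(sqrt(-1265 - 2317)) + D/C(-14) = (7 + (-30)**2)/(sqrt(-1265 - 2317)) - 373/236/(-4) = (7 + 900)/(sqrt(-3582)) - 373/236*(-1/4) = 907/((3*I*sqrt(398))) + 373/944 = 907*(-I*sqrt(398)/1194) + 373/944 = -907*I*sqrt(398)/1194 + 373/944 = 373/944 - 907*I*sqrt(398)/1194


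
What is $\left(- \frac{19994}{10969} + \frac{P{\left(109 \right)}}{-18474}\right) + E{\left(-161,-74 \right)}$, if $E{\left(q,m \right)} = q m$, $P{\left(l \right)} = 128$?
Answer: $\frac{1206948873248}{101320653} \approx 11912.0$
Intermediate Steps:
$E{\left(q,m \right)} = m q$
$\left(- \frac{19994}{10969} + \frac{P{\left(109 \right)}}{-18474}\right) + E{\left(-161,-74 \right)} = \left(- \frac{19994}{10969} + \frac{128}{-18474}\right) - -11914 = \left(\left(-19994\right) \frac{1}{10969} + 128 \left(- \frac{1}{18474}\right)\right) + 11914 = \left(- \frac{19994}{10969} - \frac{64}{9237}\right) + 11914 = - \frac{185386594}{101320653} + 11914 = \frac{1206948873248}{101320653}$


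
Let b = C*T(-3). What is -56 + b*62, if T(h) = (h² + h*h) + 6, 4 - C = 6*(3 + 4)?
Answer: -56600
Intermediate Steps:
C = -38 (C = 4 - 6*(3 + 4) = 4 - 6*7 = 4 - 1*42 = 4 - 42 = -38)
T(h) = 6 + 2*h² (T(h) = (h² + h²) + 6 = 2*h² + 6 = 6 + 2*h²)
b = -912 (b = -38*(6 + 2*(-3)²) = -38*(6 + 2*9) = -38*(6 + 18) = -38*24 = -912)
-56 + b*62 = -56 - 912*62 = -56 - 56544 = -56600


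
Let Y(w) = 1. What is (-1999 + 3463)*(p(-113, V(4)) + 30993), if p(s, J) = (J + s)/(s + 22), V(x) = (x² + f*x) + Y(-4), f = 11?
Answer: 317622120/7 ≈ 4.5375e+7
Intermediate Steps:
V(x) = 1 + x² + 11*x (V(x) = (x² + 11*x) + 1 = 1 + x² + 11*x)
p(s, J) = (J + s)/(22 + s)
(-1999 + 3463)*(p(-113, V(4)) + 30993) = (-1999 + 3463)*(((1 + 4² + 11*4) - 113)/(22 - 113) + 30993) = 1464*(((1 + 16 + 44) - 113)/(-91) + 30993) = 1464*(-(61 - 113)/91 + 30993) = 1464*(-1/91*(-52) + 30993) = 1464*(4/7 + 30993) = 1464*(216955/7) = 317622120/7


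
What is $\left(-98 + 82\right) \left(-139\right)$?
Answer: $2224$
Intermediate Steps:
$\left(-98 + 82\right) \left(-139\right) = \left(-16\right) \left(-139\right) = 2224$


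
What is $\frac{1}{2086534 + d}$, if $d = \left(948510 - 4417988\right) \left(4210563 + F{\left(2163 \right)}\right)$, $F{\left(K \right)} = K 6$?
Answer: $- \frac{1}{14653480495064} \approx -6.8243 \cdot 10^{-14}$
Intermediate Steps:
$F{\left(K \right)} = 6 K$
$d = -14653482581598$ ($d = \left(948510 - 4417988\right) \left(4210563 + 6 \cdot 2163\right) = - 3469478 \left(4210563 + 12978\right) = \left(-3469478\right) 4223541 = -14653482581598$)
$\frac{1}{2086534 + d} = \frac{1}{2086534 - 14653482581598} = \frac{1}{-14653480495064} = - \frac{1}{14653480495064}$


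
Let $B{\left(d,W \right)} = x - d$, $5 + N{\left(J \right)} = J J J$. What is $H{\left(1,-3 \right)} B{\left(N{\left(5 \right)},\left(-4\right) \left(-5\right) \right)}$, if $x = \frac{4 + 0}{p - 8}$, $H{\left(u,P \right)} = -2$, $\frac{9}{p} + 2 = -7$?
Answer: $\frac{2168}{9} \approx 240.89$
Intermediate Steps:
$N{\left(J \right)} = -5 + J^{3}$ ($N{\left(J \right)} = -5 + J J J = -5 + J^{2} J = -5 + J^{3}$)
$p = -1$ ($p = \frac{9}{-2 - 7} = \frac{9}{-9} = 9 \left(- \frac{1}{9}\right) = -1$)
$x = - \frac{4}{9}$ ($x = \frac{4 + 0}{-1 - 8} = \frac{4}{-9} = 4 \left(- \frac{1}{9}\right) = - \frac{4}{9} \approx -0.44444$)
$B{\left(d,W \right)} = - \frac{4}{9} - d$
$H{\left(1,-3 \right)} B{\left(N{\left(5 \right)},\left(-4\right) \left(-5\right) \right)} = - 2 \left(- \frac{4}{9} - \left(-5 + 5^{3}\right)\right) = - 2 \left(- \frac{4}{9} - \left(-5 + 125\right)\right) = - 2 \left(- \frac{4}{9} - 120\right) = \left(-2\right) \left(- \frac{1084}{9}\right) = \frac{2168}{9}$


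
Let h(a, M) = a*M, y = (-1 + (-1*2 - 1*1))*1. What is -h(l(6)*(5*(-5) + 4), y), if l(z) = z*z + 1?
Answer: -3108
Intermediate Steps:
l(z) = 1 + z² (l(z) = z² + 1 = 1 + z²)
y = -4 (y = (-1 + (-2 - 1))*1 = (-1 - 3)*1 = -4*1 = -4)
h(a, M) = M*a
-h(l(6)*(5*(-5) + 4), y) = -(-4)*(1 + 6²)*(5*(-5) + 4) = -(-4)*(1 + 36)*(-25 + 4) = -(-4)*37*(-21) = -(-4)*(-777) = -1*3108 = -3108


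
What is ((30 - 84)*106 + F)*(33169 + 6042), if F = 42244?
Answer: 1431985720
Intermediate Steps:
((30 - 84)*106 + F)*(33169 + 6042) = ((30 - 84)*106 + 42244)*(33169 + 6042) = (-54*106 + 42244)*39211 = (-5724 + 42244)*39211 = 36520*39211 = 1431985720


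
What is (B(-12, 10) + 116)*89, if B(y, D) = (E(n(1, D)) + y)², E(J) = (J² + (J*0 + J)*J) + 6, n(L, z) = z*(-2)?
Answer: 56119128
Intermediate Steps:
n(L, z) = -2*z
E(J) = 6 + 2*J² (E(J) = (J² + (0 + J)*J) + 6 = (J² + J*J) + 6 = (J² + J²) + 6 = 2*J² + 6 = 6 + 2*J²)
B(y, D) = (6 + y + 8*D²)² (B(y, D) = ((6 + 2*(-2*D)²) + y)² = ((6 + 2*(4*D²)) + y)² = ((6 + 8*D²) + y)² = (6 + y + 8*D²)²)
(B(-12, 10) + 116)*89 = ((6 - 12 + 8*10²)² + 116)*89 = ((6 - 12 + 8*100)² + 116)*89 = ((6 - 12 + 800)² + 116)*89 = (794² + 116)*89 = (630436 + 116)*89 = 630552*89 = 56119128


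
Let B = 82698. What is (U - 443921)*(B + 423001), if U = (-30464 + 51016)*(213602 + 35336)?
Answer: 2587019471943645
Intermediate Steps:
U = 5116173776 (U = 20552*248938 = 5116173776)
(U - 443921)*(B + 423001) = (5116173776 - 443921)*(82698 + 423001) = 5115729855*505699 = 2587019471943645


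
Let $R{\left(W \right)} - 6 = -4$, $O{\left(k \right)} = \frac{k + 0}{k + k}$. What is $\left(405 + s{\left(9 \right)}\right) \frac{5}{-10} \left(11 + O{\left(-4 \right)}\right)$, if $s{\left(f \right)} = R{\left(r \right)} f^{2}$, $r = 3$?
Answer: $- \frac{13041}{4} \approx -3260.3$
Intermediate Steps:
$O{\left(k \right)} = \frac{1}{2}$ ($O{\left(k \right)} = \frac{k}{2 k} = k \frac{1}{2 k} = \frac{1}{2}$)
$R{\left(W \right)} = 2$ ($R{\left(W \right)} = 6 - 4 = 2$)
$s{\left(f \right)} = 2 f^{2}$
$\left(405 + s{\left(9 \right)}\right) \frac{5}{-10} \left(11 + O{\left(-4 \right)}\right) = \left(405 + 2 \cdot 9^{2}\right) \frac{5}{-10} \left(11 + \frac{1}{2}\right) = \left(405 + 2 \cdot 81\right) 5 \left(- \frac{1}{10}\right) \frac{23}{2} = \left(405 + 162\right) \left(\left(- \frac{1}{2}\right) \frac{23}{2}\right) = 567 \left(- \frac{23}{4}\right) = - \frac{13041}{4}$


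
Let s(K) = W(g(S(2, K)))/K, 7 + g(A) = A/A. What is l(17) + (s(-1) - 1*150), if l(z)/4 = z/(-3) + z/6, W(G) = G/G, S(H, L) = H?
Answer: -487/3 ≈ -162.33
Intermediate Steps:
g(A) = -6 (g(A) = -7 + A/A = -7 + 1 = -6)
W(G) = 1
l(z) = -2*z/3 (l(z) = 4*(z/(-3) + z/6) = 4*(z*(-⅓) + z*(⅙)) = 4*(-z/3 + z/6) = 4*(-z/6) = -2*z/3)
s(K) = 1/K
l(17) + (s(-1) - 1*150) = -⅔*17 + (1/(-1) - 1*150) = -34/3 + (-1 - 150) = -34/3 - 151 = -487/3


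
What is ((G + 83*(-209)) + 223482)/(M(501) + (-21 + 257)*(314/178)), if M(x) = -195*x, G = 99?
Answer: -2622118/1236829 ≈ -2.1200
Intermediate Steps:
((G + 83*(-209)) + 223482)/(M(501) + (-21 + 257)*(314/178)) = ((99 + 83*(-209)) + 223482)/(-195*501 + (-21 + 257)*(314/178)) = ((99 - 17347) + 223482)/(-97695 + 236*(314*(1/178))) = (-17248 + 223482)/(-97695 + 236*(157/89)) = 206234/(-97695 + 37052/89) = 206234/(-8657803/89) = 206234*(-89/8657803) = -2622118/1236829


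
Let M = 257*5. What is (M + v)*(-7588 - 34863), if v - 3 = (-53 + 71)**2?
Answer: -68431012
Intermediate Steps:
v = 327 (v = 3 + (-53 + 71)**2 = 3 + 18**2 = 3 + 324 = 327)
M = 1285
(M + v)*(-7588 - 34863) = (1285 + 327)*(-7588 - 34863) = 1612*(-42451) = -68431012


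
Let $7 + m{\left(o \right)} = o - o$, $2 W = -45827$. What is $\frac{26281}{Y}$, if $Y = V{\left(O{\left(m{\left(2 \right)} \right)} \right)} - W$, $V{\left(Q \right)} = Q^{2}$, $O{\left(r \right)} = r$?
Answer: $\frac{52562}{45925} \approx 1.1445$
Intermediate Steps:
$W = - \frac{45827}{2}$ ($W = \frac{1}{2} \left(-45827\right) = - \frac{45827}{2} \approx -22914.0$)
$m{\left(o \right)} = -7$ ($m{\left(o \right)} = -7 + \left(o - o\right) = -7 + 0 = -7$)
$Y = \frac{45925}{2}$ ($Y = \left(-7\right)^{2} - - \frac{45827}{2} = 49 + \frac{45827}{2} = \frac{45925}{2} \approx 22963.0$)
$\frac{26281}{Y} = \frac{26281}{\frac{45925}{2}} = 26281 \cdot \frac{2}{45925} = \frac{52562}{45925}$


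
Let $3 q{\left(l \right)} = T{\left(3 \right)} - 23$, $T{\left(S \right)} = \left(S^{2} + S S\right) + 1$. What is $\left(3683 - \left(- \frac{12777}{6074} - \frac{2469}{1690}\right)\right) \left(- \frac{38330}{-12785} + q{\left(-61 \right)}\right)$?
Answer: $\frac{24162631513516}{3937163763} \approx 6137.1$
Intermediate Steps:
$T{\left(S \right)} = 1 + 2 S^{2}$ ($T{\left(S \right)} = \left(S^{2} + S^{2}\right) + 1 = 2 S^{2} + 1 = 1 + 2 S^{2}$)
$q{\left(l \right)} = - \frac{4}{3}$ ($q{\left(l \right)} = \frac{\left(1 + 2 \cdot 3^{2}\right) - 23}{3} = \frac{\left(1 + 2 \cdot 9\right) - 23}{3} = \frac{\left(1 + 18\right) - 23}{3} = \frac{19 - 23}{3} = \frac{1}{3} \left(-4\right) = - \frac{4}{3}$)
$\left(3683 - \left(- \frac{12777}{6074} - \frac{2469}{1690}\right)\right) \left(- \frac{38330}{-12785} + q{\left(-61 \right)}\right) = \left(3683 - \left(- \frac{12777}{6074} - \frac{2469}{1690}\right)\right) \left(- \frac{38330}{-12785} - \frac{4}{3}\right) = \left(3683 - - \frac{9147459}{2566265}\right) \left(\left(-38330\right) \left(- \frac{1}{12785}\right) - \frac{4}{3}\right) = \left(3683 + \left(\frac{12777}{6074} + \frac{2469}{1690}\right)\right) \left(\frac{7666}{2557} - \frac{4}{3}\right) = \left(3683 + \frac{9147459}{2566265}\right) \frac{12770}{7671} = \frac{9460701454}{2566265} \cdot \frac{12770}{7671} = \frac{24162631513516}{3937163763}$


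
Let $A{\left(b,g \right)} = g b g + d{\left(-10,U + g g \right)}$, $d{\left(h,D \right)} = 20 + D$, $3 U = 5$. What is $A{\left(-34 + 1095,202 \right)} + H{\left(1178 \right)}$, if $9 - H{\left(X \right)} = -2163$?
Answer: $\frac{130008125}{3} \approx 4.3336 \cdot 10^{7}$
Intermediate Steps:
$U = \frac{5}{3}$ ($U = \frac{1}{3} \cdot 5 = \frac{5}{3} \approx 1.6667$)
$H{\left(X \right)} = 2172$ ($H{\left(X \right)} = 9 - -2163 = 9 + 2163 = 2172$)
$A{\left(b,g \right)} = \frac{65}{3} + g^{2} + b g^{2}$ ($A{\left(b,g \right)} = g b g + \left(20 + \left(\frac{5}{3} + g g\right)\right) = b g g + \left(20 + \left(\frac{5}{3} + g^{2}\right)\right) = b g^{2} + \left(\frac{65}{3} + g^{2}\right) = \frac{65}{3} + g^{2} + b g^{2}$)
$A{\left(-34 + 1095,202 \right)} + H{\left(1178 \right)} = \left(\frac{65}{3} + 202^{2} + \left(-34 + 1095\right) 202^{2}\right) + 2172 = \left(\frac{65}{3} + 40804 + 1061 \cdot 40804\right) + 2172 = \left(\frac{65}{3} + 40804 + 43293044\right) + 2172 = \frac{130001609}{3} + 2172 = \frac{130008125}{3}$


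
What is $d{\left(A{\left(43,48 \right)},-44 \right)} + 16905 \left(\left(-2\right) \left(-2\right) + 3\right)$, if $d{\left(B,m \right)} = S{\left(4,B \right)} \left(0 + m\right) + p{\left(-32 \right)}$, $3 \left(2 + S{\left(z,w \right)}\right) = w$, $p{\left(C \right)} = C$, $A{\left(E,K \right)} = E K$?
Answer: $88119$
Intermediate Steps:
$S{\left(z,w \right)} = -2 + \frac{w}{3}$
$d{\left(B,m \right)} = -32 + m \left(-2 + \frac{B}{3}\right)$ ($d{\left(B,m \right)} = \left(-2 + \frac{B}{3}\right) \left(0 + m\right) - 32 = \left(-2 + \frac{B}{3}\right) m - 32 = m \left(-2 + \frac{B}{3}\right) - 32 = -32 + m \left(-2 + \frac{B}{3}\right)$)
$d{\left(A{\left(43,48 \right)},-44 \right)} + 16905 \left(\left(-2\right) \left(-2\right) + 3\right) = \left(-32 + \frac{1}{3} \left(-44\right) \left(-6 + 43 \cdot 48\right)\right) + 16905 \left(\left(-2\right) \left(-2\right) + 3\right) = \left(-32 + \frac{1}{3} \left(-44\right) \left(-6 + 2064\right)\right) + 16905 \left(4 + 3\right) = \left(-32 + \frac{1}{3} \left(-44\right) 2058\right) + 16905 \cdot 7 = \left(-32 - 30184\right) + 118335 = -30216 + 118335 = 88119$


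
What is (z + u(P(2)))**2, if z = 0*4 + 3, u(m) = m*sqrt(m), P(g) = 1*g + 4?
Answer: 225 + 36*sqrt(6) ≈ 313.18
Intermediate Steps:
P(g) = 4 + g (P(g) = g + 4 = 4 + g)
u(m) = m**(3/2)
z = 3 (z = 0 + 3 = 3)
(z + u(P(2)))**2 = (3 + (4 + 2)**(3/2))**2 = (3 + 6**(3/2))**2 = (3 + 6*sqrt(6))**2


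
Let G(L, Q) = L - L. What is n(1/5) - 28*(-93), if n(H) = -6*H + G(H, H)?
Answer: 13014/5 ≈ 2602.8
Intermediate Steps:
G(L, Q) = 0
n(H) = -6*H (n(H) = -6*H + 0 = -6*H)
n(1/5) - 28*(-93) = -6/5 - 28*(-93) = -6*⅕ + 2604 = -6/5 + 2604 = 13014/5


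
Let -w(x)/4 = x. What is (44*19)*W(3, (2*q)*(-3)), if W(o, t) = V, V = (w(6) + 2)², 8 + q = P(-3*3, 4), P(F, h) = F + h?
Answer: 404624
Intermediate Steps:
w(x) = -4*x
q = -13 (q = -8 + (-3*3 + 4) = -8 + (-9 + 4) = -8 - 5 = -13)
V = 484 (V = (-4*6 + 2)² = (-24 + 2)² = (-22)² = 484)
W(o, t) = 484
(44*19)*W(3, (2*q)*(-3)) = (44*19)*484 = 836*484 = 404624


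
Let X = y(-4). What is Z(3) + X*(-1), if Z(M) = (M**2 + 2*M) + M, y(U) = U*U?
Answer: 2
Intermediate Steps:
y(U) = U**2
Z(M) = M**2 + 3*M
X = 16 (X = (-4)**2 = 16)
Z(3) + X*(-1) = 3*(3 + 3) + 16*(-1) = 3*6 - 16 = 18 - 16 = 2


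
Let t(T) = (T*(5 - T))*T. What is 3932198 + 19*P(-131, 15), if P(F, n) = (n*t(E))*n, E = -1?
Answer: 3957848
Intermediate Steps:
t(T) = T**2*(5 - T)
P(F, n) = 6*n**2 (P(F, n) = (n*((-1)**2*(5 - 1*(-1))))*n = (n*(1*(5 + 1)))*n = (n*(1*6))*n = (n*6)*n = (6*n)*n = 6*n**2)
3932198 + 19*P(-131, 15) = 3932198 + 19*(6*15**2) = 3932198 + 19*(6*225) = 3932198 + 19*1350 = 3932198 + 25650 = 3957848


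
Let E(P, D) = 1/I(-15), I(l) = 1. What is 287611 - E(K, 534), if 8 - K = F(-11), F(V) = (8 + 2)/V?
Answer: 287610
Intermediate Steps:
F(V) = 10/V
K = 98/11 (K = 8 - 10/(-11) = 8 - 10*(-1)/11 = 8 - 1*(-10/11) = 8 + 10/11 = 98/11 ≈ 8.9091)
E(P, D) = 1 (E(P, D) = 1/1 = 1)
287611 - E(K, 534) = 287611 - 1*1 = 287611 - 1 = 287610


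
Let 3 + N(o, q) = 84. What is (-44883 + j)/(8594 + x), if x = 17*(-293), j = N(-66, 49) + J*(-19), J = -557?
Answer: -34219/3613 ≈ -9.4711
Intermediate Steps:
N(o, q) = 81 (N(o, q) = -3 + 84 = 81)
j = 10664 (j = 81 - 557*(-19) = 81 + 10583 = 10664)
x = -4981
(-44883 + j)/(8594 + x) = (-44883 + 10664)/(8594 - 4981) = -34219/3613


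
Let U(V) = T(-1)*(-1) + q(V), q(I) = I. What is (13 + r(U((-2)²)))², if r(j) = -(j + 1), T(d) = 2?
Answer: 100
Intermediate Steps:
U(V) = -2 + V (U(V) = 2*(-1) + V = -2 + V)
r(j) = -1 - j (r(j) = -(1 + j) = -1 - j)
(13 + r(U((-2)²)))² = (13 + (-1 - (-2 + (-2)²)))² = (13 + (-1 - (-2 + 4)))² = (13 + (-1 - 1*2))² = (13 + (-1 - 2))² = (13 - 3)² = 10² = 100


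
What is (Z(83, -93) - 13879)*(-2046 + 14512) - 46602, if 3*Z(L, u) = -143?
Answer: -520969286/3 ≈ -1.7366e+8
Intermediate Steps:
Z(L, u) = -143/3 (Z(L, u) = (1/3)*(-143) = -143/3)
(Z(83, -93) - 13879)*(-2046 + 14512) - 46602 = (-143/3 - 13879)*(-2046 + 14512) - 46602 = -41780/3*12466 - 46602 = -520829480/3 - 46602 = -520969286/3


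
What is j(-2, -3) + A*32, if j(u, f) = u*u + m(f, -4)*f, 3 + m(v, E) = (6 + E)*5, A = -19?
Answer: -625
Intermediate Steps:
m(v, E) = 27 + 5*E (m(v, E) = -3 + (6 + E)*5 = -3 + (30 + 5*E) = 27 + 5*E)
j(u, f) = u**2 + 7*f (j(u, f) = u*u + (27 + 5*(-4))*f = u**2 + (27 - 20)*f = u**2 + 7*f)
j(-2, -3) + A*32 = ((-2)**2 + 7*(-3)) - 19*32 = (4 - 21) - 608 = -17 - 608 = -625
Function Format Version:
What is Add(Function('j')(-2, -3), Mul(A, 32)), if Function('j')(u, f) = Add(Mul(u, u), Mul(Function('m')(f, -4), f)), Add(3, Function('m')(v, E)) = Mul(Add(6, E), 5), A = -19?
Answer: -625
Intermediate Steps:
Function('m')(v, E) = Add(27, Mul(5, E)) (Function('m')(v, E) = Add(-3, Mul(Add(6, E), 5)) = Add(-3, Add(30, Mul(5, E))) = Add(27, Mul(5, E)))
Function('j')(u, f) = Add(Pow(u, 2), Mul(7, f)) (Function('j')(u, f) = Add(Mul(u, u), Mul(Add(27, Mul(5, -4)), f)) = Add(Pow(u, 2), Mul(Add(27, -20), f)) = Add(Pow(u, 2), Mul(7, f)))
Add(Function('j')(-2, -3), Mul(A, 32)) = Add(Add(Pow(-2, 2), Mul(7, -3)), Mul(-19, 32)) = Add(Add(4, -21), -608) = Add(-17, -608) = -625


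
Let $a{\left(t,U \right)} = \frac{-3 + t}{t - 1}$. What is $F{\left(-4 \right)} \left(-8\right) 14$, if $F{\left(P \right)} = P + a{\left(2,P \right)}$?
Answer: $560$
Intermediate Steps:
$a{\left(t,U \right)} = \frac{-3 + t}{-1 + t}$
$F{\left(P \right)} = -1 + P$ ($F{\left(P \right)} = P + \frac{-3 + 2}{-1 + 2} = P + 1^{-1} \left(-1\right) = P + 1 \left(-1\right) = P - 1 = -1 + P$)
$F{\left(-4 \right)} \left(-8\right) 14 = \left(-1 - 4\right) \left(-8\right) 14 = \left(-5\right) \left(-8\right) 14 = 40 \cdot 14 = 560$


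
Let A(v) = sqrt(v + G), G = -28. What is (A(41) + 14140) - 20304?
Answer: -6164 + sqrt(13) ≈ -6160.4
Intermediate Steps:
A(v) = sqrt(-28 + v) (A(v) = sqrt(v - 28) = sqrt(-28 + v))
(A(41) + 14140) - 20304 = (sqrt(-28 + 41) + 14140) - 20304 = (sqrt(13) + 14140) - 20304 = (14140 + sqrt(13)) - 20304 = -6164 + sqrt(13)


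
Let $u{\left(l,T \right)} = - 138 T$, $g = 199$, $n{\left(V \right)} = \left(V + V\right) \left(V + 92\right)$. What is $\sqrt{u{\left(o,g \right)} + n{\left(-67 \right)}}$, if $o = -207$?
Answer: $2 i \sqrt{7703} \approx 175.53 i$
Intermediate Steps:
$n{\left(V \right)} = 2 V \left(92 + V\right)$
$\sqrt{u{\left(o,g \right)} + n{\left(-67 \right)}} = \sqrt{\left(-138\right) 199 + 2 \left(-67\right) \left(92 - 67\right)} = \sqrt{-27462 + 2 \left(-67\right) 25} = \sqrt{-27462 - 3350} = \sqrt{-30812} = 2 i \sqrt{7703}$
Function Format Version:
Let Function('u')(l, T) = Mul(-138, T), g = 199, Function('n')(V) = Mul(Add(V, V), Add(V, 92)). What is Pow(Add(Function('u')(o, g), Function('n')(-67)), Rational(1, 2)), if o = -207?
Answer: Mul(2, I, Pow(7703, Rational(1, 2))) ≈ Mul(175.53, I)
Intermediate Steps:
Function('n')(V) = Mul(2, V, Add(92, V)) (Function('n')(V) = Mul(Mul(2, V), Add(92, V)) = Mul(2, V, Add(92, V)))
Pow(Add(Function('u')(o, g), Function('n')(-67)), Rational(1, 2)) = Pow(Add(Mul(-138, 199), Mul(2, -67, Add(92, -67))), Rational(1, 2)) = Pow(Add(-27462, Mul(2, -67, 25)), Rational(1, 2)) = Pow(Add(-27462, -3350), Rational(1, 2)) = Pow(-30812, Rational(1, 2)) = Mul(2, I, Pow(7703, Rational(1, 2)))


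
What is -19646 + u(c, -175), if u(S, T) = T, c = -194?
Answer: -19821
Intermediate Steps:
-19646 + u(c, -175) = -19646 - 175 = -19821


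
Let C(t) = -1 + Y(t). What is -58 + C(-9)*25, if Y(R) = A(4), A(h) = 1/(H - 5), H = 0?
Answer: -88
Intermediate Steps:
A(h) = -⅕ (A(h) = 1/(0 - 5) = 1/(-5) = -⅕)
Y(R) = -⅕
C(t) = -6/5 (C(t) = -1 - ⅕ = -6/5)
-58 + C(-9)*25 = -58 - 6/5*25 = -58 - 30 = -88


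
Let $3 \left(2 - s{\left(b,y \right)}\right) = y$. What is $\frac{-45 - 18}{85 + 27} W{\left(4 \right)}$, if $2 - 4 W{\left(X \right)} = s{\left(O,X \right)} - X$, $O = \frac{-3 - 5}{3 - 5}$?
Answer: $- \frac{3}{4} \approx -0.75$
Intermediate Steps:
$O = 4$ ($O = - \frac{8}{-2} = \left(-8\right) \left(- \frac{1}{2}\right) = 4$)
$s{\left(b,y \right)} = 2 - \frac{y}{3}$
$W{\left(X \right)} = \frac{X}{3}$ ($W{\left(X \right)} = \frac{1}{2} - \frac{\left(2 - \frac{X}{3}\right) - X}{4} = \frac{1}{2} - \frac{2 - \frac{4 X}{3}}{4} = \frac{1}{2} + \left(- \frac{1}{2} + \frac{X}{3}\right) = \frac{X}{3}$)
$\frac{-45 - 18}{85 + 27} W{\left(4 \right)} = \frac{-45 - 18}{85 + 27} \cdot \frac{1}{3} \cdot 4 = - \frac{63}{112} \cdot \frac{4}{3} = \left(-63\right) \frac{1}{112} \cdot \frac{4}{3} = \left(- \frac{9}{16}\right) \frac{4}{3} = - \frac{3}{4}$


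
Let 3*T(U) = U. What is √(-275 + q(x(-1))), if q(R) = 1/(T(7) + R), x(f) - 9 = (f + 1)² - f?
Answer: 2*I*√94091/37 ≈ 16.581*I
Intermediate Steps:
T(U) = U/3
x(f) = 9 + (1 + f)² - f (x(f) = 9 + ((f + 1)² - f) = 9 + ((1 + f)² - f) = 9 + (1 + f)² - f)
q(R) = 1/(7/3 + R) (q(R) = 1/((⅓)*7 + R) = 1/(7/3 + R))
√(-275 + q(x(-1))) = √(-275 + 3/(7 + 3*(10 - 1 + (-1)²))) = √(-275 + 3/(7 + 3*(10 - 1 + 1))) = √(-275 + 3/(7 + 3*10)) = √(-275 + 3/(7 + 30)) = √(-275 + 3/37) = √(-10172/37) = 2*I*√94091/37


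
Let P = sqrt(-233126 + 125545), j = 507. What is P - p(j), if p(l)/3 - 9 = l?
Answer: -1548 + I*sqrt(107581) ≈ -1548.0 + 328.0*I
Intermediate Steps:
p(l) = 27 + 3*l
P = I*sqrt(107581) (P = sqrt(-107581) = I*sqrt(107581) ≈ 328.0*I)
P - p(j) = I*sqrt(107581) - (27 + 3*507) = I*sqrt(107581) - (27 + 1521) = I*sqrt(107581) - 1*1548 = I*sqrt(107581) - 1548 = -1548 + I*sqrt(107581)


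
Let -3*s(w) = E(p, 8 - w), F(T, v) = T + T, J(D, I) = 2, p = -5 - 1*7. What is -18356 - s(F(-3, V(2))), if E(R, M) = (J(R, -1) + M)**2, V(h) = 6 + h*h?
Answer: -54812/3 ≈ -18271.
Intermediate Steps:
p = -12 (p = -5 - 7 = -12)
V(h) = 6 + h**2
F(T, v) = 2*T
E(R, M) = (2 + M)**2
s(w) = -(10 - w)**2/3 (s(w) = -(2 + (8 - w))**2/3 = -(10 - w)**2/3)
-18356 - s(F(-3, V(2))) = -18356 - (-1)*(-10 + 2*(-3))**2/3 = -18356 - (-1)*(-10 - 6)**2/3 = -18356 - (-1)*(-16)**2/3 = -18356 - (-1)*256/3 = -18356 - 1*(-256/3) = -18356 + 256/3 = -54812/3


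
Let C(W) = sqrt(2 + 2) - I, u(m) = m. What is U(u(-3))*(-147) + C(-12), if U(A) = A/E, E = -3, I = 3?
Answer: -148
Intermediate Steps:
C(W) = -1 (C(W) = sqrt(2 + 2) - 1*3 = sqrt(4) - 3 = 2 - 3 = -1)
U(A) = -A/3 (U(A) = A/(-3) = -A/3)
U(u(-3))*(-147) + C(-12) = -1/3*(-3)*(-147) - 1 = 1*(-147) - 1 = -147 - 1 = -148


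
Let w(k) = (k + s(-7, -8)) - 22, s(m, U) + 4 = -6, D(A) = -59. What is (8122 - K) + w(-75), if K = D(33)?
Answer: 8074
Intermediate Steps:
s(m, U) = -10 (s(m, U) = -4 - 6 = -10)
K = -59
w(k) = -32 + k (w(k) = (k - 10) - 22 = (-10 + k) - 22 = -32 + k)
(8122 - K) + w(-75) = (8122 - 1*(-59)) + (-32 - 75) = (8122 + 59) - 107 = 8181 - 107 = 8074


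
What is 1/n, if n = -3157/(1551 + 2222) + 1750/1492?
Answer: 36554/12289 ≈ 2.9745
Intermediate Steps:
n = 12289/36554 (n = -3157/3773 + 1750*(1/1492) = -3157*1/3773 + 875/746 = -41/49 + 875/746 = 12289/36554 ≈ 0.33619)
1/n = 1/(12289/36554) = 36554/12289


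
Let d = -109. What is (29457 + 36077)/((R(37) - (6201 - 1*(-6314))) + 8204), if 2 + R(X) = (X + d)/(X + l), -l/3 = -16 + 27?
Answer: -65534/4331 ≈ -15.131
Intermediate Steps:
l = -33 (l = -3*(-16 + 27) = -3*11 = -33)
R(X) = -2 + (-109 + X)/(-33 + X) (R(X) = -2 + (X - 109)/(X - 33) = -2 + (-109 + X)/(-33 + X))
(29457 + 36077)/((R(37) - (6201 - 1*(-6314))) + 8204) = (29457 + 36077)/(((-43 - 1*37)/(-33 + 37) - (6201 - 1*(-6314))) + 8204) = 65534/(((-43 - 37)/4 - (6201 + 6314)) + 8204) = 65534/(((¼)*(-80) - 1*12515) + 8204) = 65534/((-20 - 12515) + 8204) = 65534/(-12535 + 8204) = 65534/(-4331) = 65534*(-1/4331) = -65534/4331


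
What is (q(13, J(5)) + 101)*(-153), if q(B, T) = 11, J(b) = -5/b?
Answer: -17136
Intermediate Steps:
(q(13, J(5)) + 101)*(-153) = (11 + 101)*(-153) = 112*(-153) = -17136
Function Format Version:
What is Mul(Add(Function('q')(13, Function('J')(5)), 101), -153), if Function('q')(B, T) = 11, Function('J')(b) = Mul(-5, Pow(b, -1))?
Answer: -17136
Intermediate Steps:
Mul(Add(Function('q')(13, Function('J')(5)), 101), -153) = Mul(Add(11, 101), -153) = Mul(112, -153) = -17136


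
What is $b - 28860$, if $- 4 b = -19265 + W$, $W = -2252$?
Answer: $- \frac{93923}{4} \approx -23481.0$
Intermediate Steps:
$b = \frac{21517}{4}$ ($b = - \frac{-19265 - 2252}{4} = \left(- \frac{1}{4}\right) \left(-21517\right) = \frac{21517}{4} \approx 5379.3$)
$b - 28860 = \frac{21517}{4} - 28860 = - \frac{93923}{4}$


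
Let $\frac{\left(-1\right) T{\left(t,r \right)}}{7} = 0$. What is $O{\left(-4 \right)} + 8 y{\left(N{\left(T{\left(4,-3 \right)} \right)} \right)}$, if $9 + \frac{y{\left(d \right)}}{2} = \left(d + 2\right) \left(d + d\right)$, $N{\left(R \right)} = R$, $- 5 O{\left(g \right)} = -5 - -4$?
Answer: $- \frac{719}{5} \approx -143.8$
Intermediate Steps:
$T{\left(t,r \right)} = 0$ ($T{\left(t,r \right)} = \left(-7\right) 0 = 0$)
$O{\left(g \right)} = \frac{1}{5}$ ($O{\left(g \right)} = - \frac{-5 - -4}{5} = - \frac{-5 + 4}{5} = \left(- \frac{1}{5}\right) \left(-1\right) = \frac{1}{5}$)
$y{\left(d \right)} = -18 + 4 d \left(2 + d\right)$ ($y{\left(d \right)} = -18 + 2 \left(d + 2\right) \left(d + d\right) = -18 + 2 \left(2 + d\right) 2 d = -18 + 2 \cdot 2 d \left(2 + d\right) = -18 + 4 d \left(2 + d\right)$)
$O{\left(-4 \right)} + 8 y{\left(N{\left(T{\left(4,-3 \right)} \right)} \right)} = \frac{1}{5} + 8 \left(-18 + 4 \cdot 0^{2} + 8 \cdot 0\right) = \frac{1}{5} + 8 \left(-18 + 4 \cdot 0 + 0\right) = \frac{1}{5} + 8 \left(-18 + 0 + 0\right) = \frac{1}{5} + 8 \left(-18\right) = \frac{1}{5} - 144 = - \frac{719}{5}$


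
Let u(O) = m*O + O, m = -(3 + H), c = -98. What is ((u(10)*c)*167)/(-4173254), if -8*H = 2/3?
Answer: -941045/12519762 ≈ -0.075165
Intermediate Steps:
H = -1/12 (H = -1/(4*3) = -1/8*2/3 = -1/12 ≈ -0.083333)
m = -35/12 (m = -(3 - 1/12) = -1*35/12 = -35/12 ≈ -2.9167)
u(O) = -23*O/12 (u(O) = -35*O/12 + O = -23*O/12)
((u(10)*c)*167)/(-4173254) = ((-23/12*10*(-98))*167)/(-4173254) = (-115/6*(-98)*167)*(-1/4173254) = ((5635/3)*167)*(-1/4173254) = (941045/3)*(-1/4173254) = -941045/12519762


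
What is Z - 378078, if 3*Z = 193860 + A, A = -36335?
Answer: -976709/3 ≈ -3.2557e+5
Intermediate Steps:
Z = 157525/3 (Z = (193860 - 36335)/3 = (⅓)*157525 = 157525/3 ≈ 52508.)
Z - 378078 = 157525/3 - 378078 = -976709/3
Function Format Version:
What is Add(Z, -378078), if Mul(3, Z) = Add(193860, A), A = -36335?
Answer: Rational(-976709, 3) ≈ -3.2557e+5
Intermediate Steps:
Z = Rational(157525, 3) (Z = Mul(Rational(1, 3), Add(193860, -36335)) = Mul(Rational(1, 3), 157525) = Rational(157525, 3) ≈ 52508.)
Add(Z, -378078) = Add(Rational(157525, 3), -378078) = Rational(-976709, 3)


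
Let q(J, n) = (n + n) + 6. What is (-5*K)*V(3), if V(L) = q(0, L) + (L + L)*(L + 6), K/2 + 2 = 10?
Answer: -5280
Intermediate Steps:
K = 16 (K = -4 + 2*10 = -4 + 20 = 16)
q(J, n) = 6 + 2*n (q(J, n) = 2*n + 6 = 6 + 2*n)
V(L) = 6 + 2*L + 2*L*(6 + L) (V(L) = (6 + 2*L) + (L + L)*(L + 6) = (6 + 2*L) + (2*L)*(6 + L) = (6 + 2*L) + 2*L*(6 + L) = 6 + 2*L + 2*L*(6 + L))
(-5*K)*V(3) = (-5*16)*(6 + 2*3² + 14*3) = -80*(6 + 2*9 + 42) = -80*(6 + 18 + 42) = -80*66 = -5280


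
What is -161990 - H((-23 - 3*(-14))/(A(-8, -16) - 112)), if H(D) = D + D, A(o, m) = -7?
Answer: -19276772/119 ≈ -1.6199e+5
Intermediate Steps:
H(D) = 2*D
-161990 - H((-23 - 3*(-14))/(A(-8, -16) - 112)) = -161990 - 2*(-23 - 3*(-14))/(-7 - 112) = -161990 - 2*(-23 + 42)/(-119) = -161990 - 2*19*(-1/119) = -161990 - 2*(-19)/119 = -161990 - 1*(-38/119) = -161990 + 38/119 = -19276772/119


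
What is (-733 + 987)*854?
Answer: 216916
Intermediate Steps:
(-733 + 987)*854 = 254*854 = 216916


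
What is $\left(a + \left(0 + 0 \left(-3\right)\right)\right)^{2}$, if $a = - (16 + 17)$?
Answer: $1089$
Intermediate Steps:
$a = -33$ ($a = \left(-1\right) 33 = -33$)
$\left(a + \left(0 + 0 \left(-3\right)\right)\right)^{2} = \left(-33 + \left(0 + 0 \left(-3\right)\right)\right)^{2} = \left(-33 + \left(0 + 0\right)\right)^{2} = \left(-33 + 0\right)^{2} = \left(-33\right)^{2} = 1089$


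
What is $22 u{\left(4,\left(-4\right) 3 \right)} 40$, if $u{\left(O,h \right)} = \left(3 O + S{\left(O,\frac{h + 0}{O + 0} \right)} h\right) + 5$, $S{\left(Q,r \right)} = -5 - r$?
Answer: $36080$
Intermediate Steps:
$u{\left(O,h \right)} = 5 + 3 O + h \left(-5 - \frac{h}{O}\right)$ ($u{\left(O,h \right)} = \left(3 O + \left(-5 - \frac{h + 0}{O + 0}\right) h\right) + 5 = \left(3 O + \left(-5 - \frac{h}{O}\right) h\right) + 5 = \left(3 O + h \left(-5 - \frac{h}{O}\right)\right) + 5 = 5 + 3 O + h \left(-5 - \frac{h}{O}\right)$)
$22 u{\left(4,\left(-4\right) 3 \right)} 40 = 22 \left(5 - 5 \left(\left(-4\right) 3\right) + 3 \cdot 4 - \frac{\left(\left(-4\right) 3\right)^{2}}{4}\right) 40 = 22 \left(5 - -60 + 12 - \frac{\left(-12\right)^{2}}{4}\right) 40 = 22 \left(5 + 60 + 12 - \frac{1}{4} \cdot 144\right) 40 = 22 \left(5 + 60 + 12 - 36\right) 40 = 22 \cdot 41 \cdot 40 = 902 \cdot 40 = 36080$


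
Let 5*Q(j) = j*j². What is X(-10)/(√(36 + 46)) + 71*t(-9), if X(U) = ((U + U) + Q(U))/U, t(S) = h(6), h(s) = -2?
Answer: -142 + 11*√82/41 ≈ -139.57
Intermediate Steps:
Q(j) = j³/5 (Q(j) = (j*j²)/5 = j³/5)
t(S) = -2
X(U) = (2*U + U³/5)/U (X(U) = ((U + U) + U³/5)/U = (2*U + U³/5)/U)
X(-10)/(√(36 + 46)) + 71*t(-9) = (2 + (⅕)*(-10)²)/(√(36 + 46)) + 71*(-2) = (2 + (⅕)*100)/(√82) - 142 = (2 + 20)*(√82/82) - 142 = 22*(√82/82) - 142 = 11*√82/41 - 142 = -142 + 11*√82/41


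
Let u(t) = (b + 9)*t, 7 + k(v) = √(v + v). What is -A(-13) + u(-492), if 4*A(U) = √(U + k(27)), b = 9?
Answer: -8856 - I*√(20 - 3*√6)/4 ≈ -8856.0 - 0.88923*I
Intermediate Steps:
k(v) = -7 + √2*√v (k(v) = -7 + √(v + v) = -7 + √(2*v) = -7 + √2*√v)
u(t) = 18*t (u(t) = (9 + 9)*t = 18*t)
A(U) = √(-7 + U + 3*√6)/4 (A(U) = √(U + (-7 + √2*√27))/4 = √(U + (-7 + √2*(3*√3)))/4 = √(U + (-7 + 3*√6))/4 = √(-7 + U + 3*√6)/4)
-A(-13) + u(-492) = -√(-7 - 13 + 3*√6)/4 + 18*(-492) = -√(-20 + 3*√6)/4 - 8856 = -8856 - √(-20 + 3*√6)/4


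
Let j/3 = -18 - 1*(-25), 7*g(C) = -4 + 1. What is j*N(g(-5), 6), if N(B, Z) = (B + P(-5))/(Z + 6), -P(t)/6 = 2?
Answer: -87/4 ≈ -21.750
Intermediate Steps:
P(t) = -12 (P(t) = -6*2 = -12)
g(C) = -3/7 (g(C) = (-4 + 1)/7 = (⅐)*(-3) = -3/7)
N(B, Z) = (-12 + B)/(6 + Z) (N(B, Z) = (B - 12)/(Z + 6) = (-12 + B)/(6 + Z))
j = 21 (j = 3*(-18 - 1*(-25)) = 3*(-18 + 25) = 3*7 = 21)
j*N(g(-5), 6) = 21*((-12 - 3/7)/(6 + 6)) = 21*(-87/7/12) = 21*((1/12)*(-87/7)) = 21*(-29/28) = -87/4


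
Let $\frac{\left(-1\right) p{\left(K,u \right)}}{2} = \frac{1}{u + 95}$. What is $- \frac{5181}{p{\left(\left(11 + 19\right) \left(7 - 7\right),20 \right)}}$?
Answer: $\frac{595815}{2} \approx 2.9791 \cdot 10^{5}$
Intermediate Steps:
$p{\left(K,u \right)} = - \frac{2}{95 + u}$ ($p{\left(K,u \right)} = - \frac{2}{u + 95} = - \frac{2}{95 + u}$)
$- \frac{5181}{p{\left(\left(11 + 19\right) \left(7 - 7\right),20 \right)}} = - \frac{5181}{\left(-2\right) \frac{1}{95 + 20}} = - \frac{5181}{\left(-2\right) \frac{1}{115}} = - \frac{5181}{- \frac{2}{115}} = \left(-5181\right) \left(- \frac{115}{2}\right) = \frac{595815}{2}$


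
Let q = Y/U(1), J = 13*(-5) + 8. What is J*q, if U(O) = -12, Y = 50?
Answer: 475/2 ≈ 237.50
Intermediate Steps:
J = -57 (J = -65 + 8 = -57)
q = -25/6 (q = 50/(-12) = 50*(-1/12) = -25/6 ≈ -4.1667)
J*q = -57*(-25/6) = 475/2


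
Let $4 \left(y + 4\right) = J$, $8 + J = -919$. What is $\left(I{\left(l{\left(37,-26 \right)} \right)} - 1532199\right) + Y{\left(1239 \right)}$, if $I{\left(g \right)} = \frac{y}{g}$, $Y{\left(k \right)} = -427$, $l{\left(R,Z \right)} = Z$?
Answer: $- \frac{159392161}{104} \approx -1.5326 \cdot 10^{6}$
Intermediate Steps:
$J = -927$ ($J = -8 - 919 = -927$)
$y = - \frac{943}{4}$ ($y = -4 + \frac{1}{4} \left(-927\right) = -4 - \frac{927}{4} = - \frac{943}{4} \approx -235.75$)
$I{\left(g \right)} = - \frac{943}{4 g}$
$\left(I{\left(l{\left(37,-26 \right)} \right)} - 1532199\right) + Y{\left(1239 \right)} = \left(- \frac{943}{4 \left(-26\right)} - 1532199\right) - 427 = \left(\left(- \frac{943}{4}\right) \left(- \frac{1}{26}\right) - 1532199\right) - 427 = \left(\frac{943}{104} - 1532199\right) - 427 = - \frac{159347753}{104} - 427 = - \frac{159392161}{104}$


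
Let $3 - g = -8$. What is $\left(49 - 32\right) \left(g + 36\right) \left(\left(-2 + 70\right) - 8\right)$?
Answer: $47940$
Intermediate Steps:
$g = 11$ ($g = 3 - -8 = 3 + 8 = 11$)
$\left(49 - 32\right) \left(g + 36\right) \left(\left(-2 + 70\right) - 8\right) = \left(49 - 32\right) \left(11 + 36\right) \left(\left(-2 + 70\right) - 8\right) = 17 \cdot 47 \left(68 - 8\right) = 799 \cdot 60 = 47940$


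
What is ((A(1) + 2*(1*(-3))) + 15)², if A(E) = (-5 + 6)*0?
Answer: 81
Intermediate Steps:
A(E) = 0 (A(E) = 1*0 = 0)
((A(1) + 2*(1*(-3))) + 15)² = ((0 + 2*(1*(-3))) + 15)² = ((0 + 2*(-3)) + 15)² = ((0 - 6) + 15)² = (-6 + 15)² = 9² = 81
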